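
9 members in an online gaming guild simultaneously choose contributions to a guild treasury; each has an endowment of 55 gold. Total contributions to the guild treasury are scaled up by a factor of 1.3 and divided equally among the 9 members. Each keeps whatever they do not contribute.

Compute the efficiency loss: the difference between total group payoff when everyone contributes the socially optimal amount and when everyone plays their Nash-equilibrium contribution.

Each contributed unit returns 1.3/9 = 0.1444 to its contributor — below 1 — so contributing 0 is dominant for every player. At the Nash equilibrium everyone keeps their 55, and the group total is 9 × 55 = 495.
Each contributed unit returns 1.300 to the group as a whole (0.1444 to each of 9 players), which exceeds 1, so the social optimum is full contribution: group total = 1.300 × 495 = 643.50.
Efficiency loss = 643.50 − 495 = 148.50.

148.50 gold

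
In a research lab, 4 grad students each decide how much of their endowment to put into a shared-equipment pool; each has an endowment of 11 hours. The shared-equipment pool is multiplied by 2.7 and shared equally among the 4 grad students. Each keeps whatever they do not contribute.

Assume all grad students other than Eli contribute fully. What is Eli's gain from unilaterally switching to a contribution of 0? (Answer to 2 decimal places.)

3.58 hours

Switching from a contribution of 11 to 0 lets Eli keep an extra 11 hours, but lowers the shared-equipment pool by 11, which costs Eli their own share of that drop: 2.7/4 × 11 = 7.42.
Net gain = 11 − 7.42 = 3.58. The private return per contributed unit (0.6750) is below 1, so free-riding is indeed the best response regardless of what the others do.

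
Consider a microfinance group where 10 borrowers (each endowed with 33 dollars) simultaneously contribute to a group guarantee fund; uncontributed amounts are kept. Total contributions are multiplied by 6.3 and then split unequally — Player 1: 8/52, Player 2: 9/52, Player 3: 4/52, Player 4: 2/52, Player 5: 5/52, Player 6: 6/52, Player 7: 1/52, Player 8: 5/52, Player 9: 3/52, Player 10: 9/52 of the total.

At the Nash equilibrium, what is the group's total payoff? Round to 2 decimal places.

679.80 dollars

A player with share s gets back 6.3·s per unit contributed, so full contribution is dominant for anyone with s > 1/6.3 = 0.1587 and zero contribution is dominant for anyone below.
The shares above 0.1587 belong to Player 2 and Player 10, contributing 33 each; the remaining 8 contribute 0. Total contributed: 66.
The group guarantee fund pays out 6.3 × 66 = 415.80 in total (split across the unequal shares, but the aggregate is all that matters for the group sum).
The 8 free-riders keep 33 each, adding 264. Group total = 264 + 415.80 = 679.80.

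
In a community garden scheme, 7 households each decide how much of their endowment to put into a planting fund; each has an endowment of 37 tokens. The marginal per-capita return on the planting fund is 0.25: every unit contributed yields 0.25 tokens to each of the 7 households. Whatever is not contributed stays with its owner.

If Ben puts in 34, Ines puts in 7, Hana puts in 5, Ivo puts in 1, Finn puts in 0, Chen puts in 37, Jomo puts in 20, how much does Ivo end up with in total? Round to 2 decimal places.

62.00 tokens

Total contributed: 34 + 7 + 5 + 1 + 0 + 37 + 20 = 104.
Each receives 0.25 × 104 = 26.00 from the planting fund.
Ivo keeps 37 − 1 = 36, so Ivo's payoff is 36 + 26.00 = 62.00.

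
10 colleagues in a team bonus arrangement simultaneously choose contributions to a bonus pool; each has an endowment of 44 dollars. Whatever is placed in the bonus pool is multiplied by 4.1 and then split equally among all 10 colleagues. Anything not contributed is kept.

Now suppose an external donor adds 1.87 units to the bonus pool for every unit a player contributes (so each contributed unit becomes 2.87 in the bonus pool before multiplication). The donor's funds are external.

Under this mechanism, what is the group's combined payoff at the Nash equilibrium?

5177.48 dollars

Under the mechanism each unit contributed yields 4.1 × 2.87 / 10 = 1.1767 back to its contributor per unit of net cost, which exceeds 1, making full contribution the dominant choice for everyone.
So the Nash equilibrium is full contribution by all 10; the group earns 4.1 × 2.87 × 440 = 5177.48.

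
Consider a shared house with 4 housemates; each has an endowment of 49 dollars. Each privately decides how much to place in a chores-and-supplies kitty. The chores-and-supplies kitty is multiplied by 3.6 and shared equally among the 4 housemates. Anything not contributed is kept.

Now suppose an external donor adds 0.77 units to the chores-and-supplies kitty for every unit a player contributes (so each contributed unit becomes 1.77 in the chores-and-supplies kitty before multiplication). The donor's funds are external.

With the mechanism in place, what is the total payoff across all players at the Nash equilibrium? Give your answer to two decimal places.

The effective private return per unit is now 3.6 × 1.77 / 4 = 1.5930 > 1, so every player's dominant strategy flips to full contribution.
At the Nash equilibrium everyone contributes 49. Group total payoff = 3.6 × 1.77 × 196 = 1248.91.

1248.91 dollars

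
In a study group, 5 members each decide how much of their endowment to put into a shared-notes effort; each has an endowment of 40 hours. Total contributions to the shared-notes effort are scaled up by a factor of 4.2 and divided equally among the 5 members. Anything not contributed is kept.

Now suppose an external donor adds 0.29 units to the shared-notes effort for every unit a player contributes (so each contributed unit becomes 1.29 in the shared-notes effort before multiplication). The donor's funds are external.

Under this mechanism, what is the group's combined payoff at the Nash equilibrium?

1083.60 hours

Under the mechanism each unit contributed yields 4.2 × 1.29 / 5 = 1.0836 back to its contributor per unit of net cost, which exceeds 1, making full contribution the dominant choice for everyone.
At the Nash equilibrium everyone contributes 40. Group total payoff = 4.2 × 1.29 × 200 = 1083.60.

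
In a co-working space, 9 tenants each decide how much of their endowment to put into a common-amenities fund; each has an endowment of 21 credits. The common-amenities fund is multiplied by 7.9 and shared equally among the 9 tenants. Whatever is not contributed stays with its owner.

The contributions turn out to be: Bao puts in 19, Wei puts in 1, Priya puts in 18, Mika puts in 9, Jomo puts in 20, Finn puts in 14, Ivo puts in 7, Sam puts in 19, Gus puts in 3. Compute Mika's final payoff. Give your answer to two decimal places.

Total contributed: 19 + 1 + 18 + 9 + 20 + 14 + 7 + 19 + 3 = 110.
Each receives 7.9 × 110 / 9 = 96.56 from the common-amenities fund.
Mika keeps 21 − 9 = 12, so Mika's payoff is 12 + 96.56 = 108.56.

108.56 credits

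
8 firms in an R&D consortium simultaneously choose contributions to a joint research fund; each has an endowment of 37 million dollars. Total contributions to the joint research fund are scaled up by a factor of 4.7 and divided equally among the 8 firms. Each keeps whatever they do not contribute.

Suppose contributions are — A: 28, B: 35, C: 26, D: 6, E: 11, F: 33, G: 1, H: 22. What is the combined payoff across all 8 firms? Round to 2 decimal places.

895.40 million dollars

Total contributed: 28 + 35 + 26 + 6 + 11 + 33 + 1 + 22 = 162; total kept: 8 × 37 − 162 = 134.
The joint research fund pays out 4.7 × 162 = 761.40 in aggregate.
Group total = 134 + 761.40 = 895.40.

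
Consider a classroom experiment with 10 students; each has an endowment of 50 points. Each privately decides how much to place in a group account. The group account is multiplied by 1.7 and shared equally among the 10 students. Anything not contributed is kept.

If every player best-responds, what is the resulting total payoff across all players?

500.00 points

Each contributed unit returns 1.7/10 = 0.1700 to its contributor — below 1 — so contributing 0 is dominant for every player. At the Nash equilibrium everyone keeps their 50, and the group total is 10 × 50 = 500.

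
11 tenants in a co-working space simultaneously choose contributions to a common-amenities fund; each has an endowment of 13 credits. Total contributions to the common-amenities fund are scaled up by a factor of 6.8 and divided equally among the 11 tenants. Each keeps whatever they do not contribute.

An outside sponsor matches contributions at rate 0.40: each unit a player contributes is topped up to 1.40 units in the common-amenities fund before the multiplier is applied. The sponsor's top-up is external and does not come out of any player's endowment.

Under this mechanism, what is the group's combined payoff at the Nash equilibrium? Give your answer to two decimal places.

143.00 credits

Even with the mechanism, each unit contributed returns only 6.8 × 1.40 / 11 = 0.8655 per unit of net cost, so contributing nothing is still dominant.
Everyone keeps their endowment and the group total is 11 × 13 = 143.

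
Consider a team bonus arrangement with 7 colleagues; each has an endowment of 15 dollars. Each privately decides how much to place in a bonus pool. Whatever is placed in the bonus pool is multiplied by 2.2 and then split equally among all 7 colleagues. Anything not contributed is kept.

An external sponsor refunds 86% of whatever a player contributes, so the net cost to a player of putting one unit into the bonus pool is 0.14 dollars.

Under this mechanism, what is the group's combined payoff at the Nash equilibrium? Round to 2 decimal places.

321.30 dollars

The effective private return per unit is now (2.2/7) / 0.14 = 2.2449 > 1, so every player's dominant strategy flips to full contribution.
So the Nash equilibrium is full contribution by all 7; the group earns 7 × (15 × 0.86 + 2.2 × 15) = 321.30.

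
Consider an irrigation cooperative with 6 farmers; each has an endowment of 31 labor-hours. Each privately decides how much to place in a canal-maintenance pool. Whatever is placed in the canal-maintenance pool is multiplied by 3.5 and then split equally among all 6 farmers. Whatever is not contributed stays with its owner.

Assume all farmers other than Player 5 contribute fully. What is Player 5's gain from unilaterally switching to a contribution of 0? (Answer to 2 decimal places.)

12.92 labor-hours

Switching from a contribution of 31 to 0 lets Player 5 keep an extra 31 labor-hours, but lowers the canal-maintenance pool by 31, which costs Player 5 their own share of that drop: 3.5/6 × 31 = 18.08.
Net gain = 31 − 18.08 = 12.92. The private return per contributed unit (0.5833) is below 1, so free-riding is indeed the best response regardless of what the others do.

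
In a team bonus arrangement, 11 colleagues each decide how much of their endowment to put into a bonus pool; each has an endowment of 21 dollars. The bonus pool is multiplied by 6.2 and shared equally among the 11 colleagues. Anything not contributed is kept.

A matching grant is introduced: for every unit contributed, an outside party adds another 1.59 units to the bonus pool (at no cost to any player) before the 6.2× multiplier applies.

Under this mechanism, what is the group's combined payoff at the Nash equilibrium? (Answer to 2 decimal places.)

3709.40 dollars

With the mechanism, a contributed unit returns 6.2 × 2.59 / 11 = 1.4598 per unit of net cost to the contributor — now above 1 — so contributing fully is weakly dominant for every player.
At the Nash equilibrium everyone contributes 21. Group total payoff = 6.2 × 2.59 × 231 = 3709.40.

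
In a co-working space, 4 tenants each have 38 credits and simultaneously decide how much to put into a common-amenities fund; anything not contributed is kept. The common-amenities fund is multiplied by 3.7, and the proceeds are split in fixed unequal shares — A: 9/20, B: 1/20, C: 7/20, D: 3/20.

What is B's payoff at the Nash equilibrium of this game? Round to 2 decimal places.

52.06 credits

Each unit j contributes comes back to j as 3.7 × (j's share), so j prefers to contribute only if that share exceeds 1/3.7 = 0.2703; otherwise keeping the unit dominates.
A and C are above the threshold, contributing 38 each; the remaining 2 contribute 0. Total contributed: 76.
B keeps 38 and receives 3.7 × 76 × 1/20 = 14.06 from the common-amenities fund, for a payoff of 52.06.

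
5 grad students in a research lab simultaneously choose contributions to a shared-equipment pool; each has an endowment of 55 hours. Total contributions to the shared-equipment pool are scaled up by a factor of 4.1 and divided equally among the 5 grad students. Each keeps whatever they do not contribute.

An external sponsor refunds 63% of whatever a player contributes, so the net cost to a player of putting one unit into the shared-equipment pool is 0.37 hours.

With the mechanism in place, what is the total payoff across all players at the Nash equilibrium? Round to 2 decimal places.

The effective private return per unit is now (4.1/5) / 0.37 = 2.2162 > 1, so every player's dominant strategy flips to full contribution.
At the Nash equilibrium everyone contributes 55. Group total payoff = 5 × (55 × 0.63 + 4.1 × 55) = 1300.75.

1300.75 hours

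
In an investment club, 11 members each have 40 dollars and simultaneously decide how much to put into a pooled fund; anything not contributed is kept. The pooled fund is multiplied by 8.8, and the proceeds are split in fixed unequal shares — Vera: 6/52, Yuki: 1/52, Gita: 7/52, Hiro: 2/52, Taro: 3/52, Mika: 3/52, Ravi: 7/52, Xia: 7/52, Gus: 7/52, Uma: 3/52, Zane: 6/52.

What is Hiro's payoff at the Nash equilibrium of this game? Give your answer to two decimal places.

A player with share s gets back 8.8·s per unit contributed, so full contribution is dominant for anyone with s > 1/8.8 = 0.1136 and zero contribution is dominant for anyone below.
Vera, Gita, Ravi, Xia, Gus and Zane are above the threshold, contributing 40 each; the remaining 5 contribute 0. Total contributed: 240.
Hiro keeps 40 and receives 8.8 × 240 × 2/52 = 81.23 from the pooled fund, for a payoff of 121.23.

121.23 dollars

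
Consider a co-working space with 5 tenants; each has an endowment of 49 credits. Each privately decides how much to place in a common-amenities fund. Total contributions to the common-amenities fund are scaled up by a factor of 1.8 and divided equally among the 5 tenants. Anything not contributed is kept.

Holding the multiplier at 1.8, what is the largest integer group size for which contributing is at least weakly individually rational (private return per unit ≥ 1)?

1

Private return per unit is 1.8/(group size), which is ≥ 1 whenever the group size is ≤ 1.8.
The largest such integer is 1.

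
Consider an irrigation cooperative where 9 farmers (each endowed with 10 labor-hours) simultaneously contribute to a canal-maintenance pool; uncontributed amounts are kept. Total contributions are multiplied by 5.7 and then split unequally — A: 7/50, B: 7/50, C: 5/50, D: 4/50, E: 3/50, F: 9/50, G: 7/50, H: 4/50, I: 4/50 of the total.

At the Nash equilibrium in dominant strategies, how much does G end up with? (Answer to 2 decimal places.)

17.98 labor-hours

Each unit j contributes comes back to j as 5.7 × (j's share), so j prefers to contribute only if that share exceeds 1/5.7 = 0.1754; otherwise keeping the unit dominates.
The only share above 0.1754 is F's 9/50, contributing 10; the remaining 8 contribute 0. Total contributed: 10.
G keeps 10 and receives 5.7 × 10 × 7/50 = 7.98 from the canal-maintenance pool, for a payoff of 17.98.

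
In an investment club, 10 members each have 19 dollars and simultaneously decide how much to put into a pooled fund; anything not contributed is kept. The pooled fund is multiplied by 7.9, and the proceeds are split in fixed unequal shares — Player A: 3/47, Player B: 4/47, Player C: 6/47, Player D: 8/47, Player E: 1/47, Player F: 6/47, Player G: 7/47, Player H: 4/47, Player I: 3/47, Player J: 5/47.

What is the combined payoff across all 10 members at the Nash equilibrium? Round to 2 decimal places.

714.40 dollars

A player with share s gets back 7.9·s per unit contributed, so full contribution is dominant for anyone with s > 1/7.9 = 0.1266 and zero contribution is dominant for anyone below.
The shares above 0.1266 belong to Player C, Player D, Player F and Player G, contributing 19 each; the remaining 6 contribute 0. Total contributed: 76.
The pooled fund pays out 7.9 × 76 = 600.40 in total (split across the unequal shares, but the aggregate is all that matters for the group sum).
The 6 free-riders keep 19 each, adding 114. Group total = 114 + 600.40 = 714.40.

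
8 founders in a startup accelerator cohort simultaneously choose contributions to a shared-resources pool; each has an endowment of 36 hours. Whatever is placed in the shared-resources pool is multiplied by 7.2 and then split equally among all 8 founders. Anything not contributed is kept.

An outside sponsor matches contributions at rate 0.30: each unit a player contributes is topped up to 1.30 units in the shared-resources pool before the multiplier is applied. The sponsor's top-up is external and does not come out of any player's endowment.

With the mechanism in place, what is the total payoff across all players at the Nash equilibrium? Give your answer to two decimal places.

With the mechanism, a contributed unit returns 7.2 × 1.30 / 8 = 1.1700 per unit of net cost to the contributor — now above 1 — so contributing fully is weakly dominant for every player.
At the Nash equilibrium everyone contributes 36. Group total payoff = 7.2 × 1.30 × 288 = 2695.68.

2695.68 hours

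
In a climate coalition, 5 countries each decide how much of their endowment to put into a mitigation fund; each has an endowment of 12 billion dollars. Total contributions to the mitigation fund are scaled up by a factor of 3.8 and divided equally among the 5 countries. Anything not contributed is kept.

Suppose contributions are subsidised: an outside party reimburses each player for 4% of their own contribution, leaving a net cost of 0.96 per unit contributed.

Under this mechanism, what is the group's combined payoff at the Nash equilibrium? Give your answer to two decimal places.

60.00 billion dollars

With the mechanism, a contributed unit returns (3.8/5) / 0.96 = 0.7917 per unit of net cost — still below 1 — so contributing 0 remains dominant for every player.
Everyone keeps their endowment and the group total is 5 × 12 = 60.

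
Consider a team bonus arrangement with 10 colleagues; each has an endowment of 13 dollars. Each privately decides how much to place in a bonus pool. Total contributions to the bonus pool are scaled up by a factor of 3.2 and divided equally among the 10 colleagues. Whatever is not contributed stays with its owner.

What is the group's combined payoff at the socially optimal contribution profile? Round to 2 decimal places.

416.00 dollars

Each contributed unit returns 3.200 to the group as a whole (0.3200 to each of 10 players), which exceeds 1, so the social optimum is full contribution: group total = 3.200 × 130 = 416.00.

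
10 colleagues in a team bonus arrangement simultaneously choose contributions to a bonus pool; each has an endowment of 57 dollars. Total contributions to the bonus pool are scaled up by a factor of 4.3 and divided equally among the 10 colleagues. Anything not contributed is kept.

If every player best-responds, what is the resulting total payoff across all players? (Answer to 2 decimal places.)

Each contributed unit returns 4.3/10 = 0.4300 to its contributor — below 1 — so contributing 0 is dominant for every player. At the Nash equilibrium everyone keeps their 57, and the group total is 10 × 57 = 570.

570.00 dollars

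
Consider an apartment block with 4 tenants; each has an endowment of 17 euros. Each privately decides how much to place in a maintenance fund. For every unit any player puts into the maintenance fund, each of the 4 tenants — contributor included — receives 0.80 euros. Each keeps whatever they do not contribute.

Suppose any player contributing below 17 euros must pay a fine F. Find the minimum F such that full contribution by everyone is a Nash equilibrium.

Given the others contribute fully, the best deviation is to contribute 0 (any partial contribution still incurs the fine and gives up units whose private return 0.80 is below 1).
Deviating from 17 to 0 saves 17 euros but forfeits the deviator's share of the drop in the maintenance fund: 0.80 × 17 = 13.60.
So the deviation gain is 17 − 13.60 = 3.40, and the fine must be at least 3.40 euros to wipe it out.

3.40 euros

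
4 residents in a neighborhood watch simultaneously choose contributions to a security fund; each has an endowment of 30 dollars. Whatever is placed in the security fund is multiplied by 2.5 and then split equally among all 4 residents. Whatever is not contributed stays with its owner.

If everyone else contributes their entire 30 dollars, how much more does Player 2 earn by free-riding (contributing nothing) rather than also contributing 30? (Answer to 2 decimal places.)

11.25 dollars

Switching from a contribution of 30 to 0 lets Player 2 keep an extra 30 dollars, but lowers the security fund by 30, which costs Player 2 their own share of that drop: 2.5/4 × 30 = 18.75.
Net gain = 30 − 18.75 = 11.25. The private return per contributed unit (0.6250) is below 1, so free-riding is indeed the best response regardless of what the others do.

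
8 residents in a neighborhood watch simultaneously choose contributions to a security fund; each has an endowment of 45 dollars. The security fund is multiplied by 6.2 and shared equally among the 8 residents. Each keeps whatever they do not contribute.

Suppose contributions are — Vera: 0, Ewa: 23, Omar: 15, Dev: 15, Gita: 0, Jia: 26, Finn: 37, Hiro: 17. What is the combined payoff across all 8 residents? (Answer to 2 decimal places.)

Total contributed: 0 + 23 + 15 + 15 + 0 + 26 + 37 + 17 = 133; total kept: 8 × 45 − 133 = 227.
The security fund pays out 6.2 × 133 = 824.60 in aggregate.
Group total = 227 + 824.60 = 1051.60.

1051.60 dollars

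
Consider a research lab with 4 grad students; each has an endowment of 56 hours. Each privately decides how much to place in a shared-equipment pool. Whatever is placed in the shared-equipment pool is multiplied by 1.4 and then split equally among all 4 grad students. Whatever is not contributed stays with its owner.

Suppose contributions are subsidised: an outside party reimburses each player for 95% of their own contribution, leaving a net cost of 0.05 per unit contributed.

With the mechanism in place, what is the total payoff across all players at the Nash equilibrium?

The effective private return per unit is now (1.4/4) / 0.05 = 7.0000 > 1, so every player's dominant strategy flips to full contribution.
So the Nash equilibrium is full contribution by all 4; the group earns 4 × (56 × 0.95 + 1.4 × 56) = 526.40.

526.40 hours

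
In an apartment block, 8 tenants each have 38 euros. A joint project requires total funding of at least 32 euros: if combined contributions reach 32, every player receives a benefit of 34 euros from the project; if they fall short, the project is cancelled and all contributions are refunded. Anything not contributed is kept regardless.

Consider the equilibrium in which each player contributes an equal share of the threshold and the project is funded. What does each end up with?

68 euros

Equal share of the threshold: 32/8 = 4.
At this profile no one gains by cutting their contribution: any cut drops the total below 32, the project is cancelled, contributions are refunded, and the deviator ends with 38, which is less than 38 − 4 + 34 = 68. Contributing more than 4 just wastes the excess. So contributing exactly 4 is a best response.
Each player's payoff: 38 − 4 + 34 = 68.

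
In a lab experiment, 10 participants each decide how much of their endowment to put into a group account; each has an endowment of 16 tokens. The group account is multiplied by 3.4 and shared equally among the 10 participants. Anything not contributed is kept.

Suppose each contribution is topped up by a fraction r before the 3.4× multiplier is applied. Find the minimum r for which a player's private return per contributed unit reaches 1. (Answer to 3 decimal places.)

With matching at rate r, one contributed unit becomes (1 + r) in the group account and returns 3.4 × (1 + r) / 10 to the contributor.
Setting this equal to 1: 1 + r = 10/3.4 = 2.9412.
So the minimum matching rate is r = 2.9412 − 1 = 1.941.

1.941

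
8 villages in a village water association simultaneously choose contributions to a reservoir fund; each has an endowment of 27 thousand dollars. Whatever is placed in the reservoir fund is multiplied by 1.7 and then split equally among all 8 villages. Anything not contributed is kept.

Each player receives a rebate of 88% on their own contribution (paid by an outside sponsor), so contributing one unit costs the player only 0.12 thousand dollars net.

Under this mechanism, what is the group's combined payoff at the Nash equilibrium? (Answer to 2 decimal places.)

Under the mechanism each unit contributed yields (1.7/8) / 0.12 = 1.7708 back to its contributor per unit of net cost, which exceeds 1, making full contribution the dominant choice for everyone.
At the Nash equilibrium everyone contributes 27. Group total payoff = 8 × (27 × 0.88 + 1.7 × 27) = 557.28.

557.28 thousand dollars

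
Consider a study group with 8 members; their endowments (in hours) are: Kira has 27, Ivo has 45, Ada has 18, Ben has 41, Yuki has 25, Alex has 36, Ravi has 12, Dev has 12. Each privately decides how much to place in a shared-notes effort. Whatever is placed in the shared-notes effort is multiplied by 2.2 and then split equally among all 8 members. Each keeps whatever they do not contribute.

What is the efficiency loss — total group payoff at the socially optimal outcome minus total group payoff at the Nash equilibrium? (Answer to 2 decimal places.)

The private return per contributed unit is 2.2/8 = 0.2750 < 1 for every player regardless of endowment, so the Nash equilibrium is zero contribution and the group total is Σ E_j = 27 + 45 + 18 + 41 + 25 + 36 + 12 + 12 = 216.
Each contributed unit returns 2.200 to the group, so the social optimum is full contribution by everyone: group total = 2.200 × 216 = 475.20.
Efficiency loss = (2.200 − 1) × 216 = 259.20.

259.20 hours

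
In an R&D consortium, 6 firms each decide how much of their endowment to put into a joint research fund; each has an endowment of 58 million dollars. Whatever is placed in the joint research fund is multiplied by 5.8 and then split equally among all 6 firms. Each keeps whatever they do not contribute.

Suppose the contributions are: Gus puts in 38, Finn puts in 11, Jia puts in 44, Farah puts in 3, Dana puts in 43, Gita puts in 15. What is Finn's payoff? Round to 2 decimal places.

Total contributed: 38 + 11 + 44 + 3 + 43 + 15 = 154.
Each receives 5.8 × 154 / 6 = 148.87 from the joint research fund.
Finn keeps 58 − 11 = 47, so Finn's payoff is 47 + 148.87 = 195.87.

195.87 million dollars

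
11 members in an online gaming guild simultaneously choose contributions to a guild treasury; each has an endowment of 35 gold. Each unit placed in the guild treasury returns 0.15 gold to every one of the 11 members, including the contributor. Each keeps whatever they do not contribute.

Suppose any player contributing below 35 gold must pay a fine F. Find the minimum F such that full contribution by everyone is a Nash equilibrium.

Given the others contribute fully, the best deviation is to contribute 0 (any partial contribution still incurs the fine and gives up units whose private return 0.15 is below 1).
Deviating from 35 to 0 saves 35 gold but forfeits the deviator's share of the drop in the guild treasury: 0.15 × 35 = 5.25.
So the deviation gain is 35 − 5.25 = 29.75, and the fine must be at least 29.75 gold to wipe it out.

29.75 gold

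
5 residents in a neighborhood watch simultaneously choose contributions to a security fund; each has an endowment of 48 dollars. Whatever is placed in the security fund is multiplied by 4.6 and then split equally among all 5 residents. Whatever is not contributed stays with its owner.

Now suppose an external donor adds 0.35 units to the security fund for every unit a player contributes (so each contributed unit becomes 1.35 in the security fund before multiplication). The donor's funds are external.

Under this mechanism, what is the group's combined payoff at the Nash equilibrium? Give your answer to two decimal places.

With the mechanism, a contributed unit returns 4.6 × 1.35 / 5 = 1.2420 per unit of net cost to the contributor — now above 1 — so contributing fully is weakly dominant for every player.
So the Nash equilibrium is full contribution by all 5; the group earns 4.6 × 1.35 × 240 = 1490.40.

1490.40 dollars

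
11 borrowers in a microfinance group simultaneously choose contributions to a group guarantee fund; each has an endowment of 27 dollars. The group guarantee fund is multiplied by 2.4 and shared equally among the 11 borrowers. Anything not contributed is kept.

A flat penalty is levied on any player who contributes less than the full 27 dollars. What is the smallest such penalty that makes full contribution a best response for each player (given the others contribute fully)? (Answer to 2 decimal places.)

21.11 dollars

Given the others contribute fully, the best deviation is to contribute 0 (any partial contribution still incurs the fine and gives up units whose private return 0.2182 is below 1).
Deviating from 27 to 0 saves 27 dollars but forfeits the deviator's share of the drop in the group guarantee fund: 2.4/11 × 27 = 5.89.
So the deviation gain is 27 − 5.89 = 21.11, and the fine must be at least 21.11 dollars to wipe it out.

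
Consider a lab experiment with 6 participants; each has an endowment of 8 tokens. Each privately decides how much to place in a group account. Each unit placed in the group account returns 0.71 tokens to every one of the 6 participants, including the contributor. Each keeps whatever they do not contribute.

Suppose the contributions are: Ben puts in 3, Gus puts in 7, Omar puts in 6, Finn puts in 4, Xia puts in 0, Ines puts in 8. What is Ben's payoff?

Total contributed: 3 + 7 + 6 + 4 + 0 + 8 = 28.
Each receives 0.71 × 28 = 19.88 from the group account.
Ben keeps 8 − 3 = 5, so Ben's payoff is 5 + 19.88 = 24.88.

24.88 tokens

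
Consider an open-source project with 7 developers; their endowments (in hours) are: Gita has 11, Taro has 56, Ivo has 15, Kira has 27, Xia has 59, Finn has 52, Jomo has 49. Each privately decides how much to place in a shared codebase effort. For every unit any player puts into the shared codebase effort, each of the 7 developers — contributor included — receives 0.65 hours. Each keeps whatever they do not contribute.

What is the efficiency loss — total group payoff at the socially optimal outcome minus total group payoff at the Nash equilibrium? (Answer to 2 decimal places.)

954.95 hours

The private return per contributed unit is 0.65 < 1 for everyone, so the Nash equilibrium is zero contribution and the group total is Σ E_j = 11 + 56 + 15 + 27 + 59 + 52 + 49 = 269.
Each contributed unit returns 4.550 to the group, so the social optimum is full contribution by everyone: group total = 4.550 × 269 = 1223.95.
Efficiency loss = (4.550 − 1) × 269 = 954.95.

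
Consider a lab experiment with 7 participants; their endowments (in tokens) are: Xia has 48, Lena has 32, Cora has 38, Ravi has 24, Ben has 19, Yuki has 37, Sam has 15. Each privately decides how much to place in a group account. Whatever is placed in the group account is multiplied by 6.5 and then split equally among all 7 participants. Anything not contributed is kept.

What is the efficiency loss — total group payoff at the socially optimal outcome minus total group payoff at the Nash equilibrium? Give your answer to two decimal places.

The private return per contributed unit is 6.5/7 = 0.9286 < 1 for every player regardless of endowment, so the Nash equilibrium is zero contribution and the group total is Σ E_j = 48 + 32 + 38 + 24 + 19 + 37 + 15 = 213.
Each contributed unit returns 6.500 to the group, so the social optimum is full contribution by everyone: group total = 6.500 × 213 = 1384.50.
Efficiency loss = (6.500 − 1) × 213 = 1171.50.

1171.50 tokens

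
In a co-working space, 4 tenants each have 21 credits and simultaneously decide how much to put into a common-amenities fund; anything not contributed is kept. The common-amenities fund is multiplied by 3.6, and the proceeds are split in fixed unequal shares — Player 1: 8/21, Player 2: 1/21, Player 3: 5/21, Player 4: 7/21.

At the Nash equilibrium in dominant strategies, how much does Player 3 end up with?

57.00 credits

Each unit j contributes comes back to j as 3.6 × (j's share), so j prefers to contribute only if that share exceeds 1/3.6 = 0.2778; otherwise keeping the unit dominates.
Player 1 and Player 4 clear that bar, contributing 21 each; the remaining 2 contribute 0. Total contributed: 42.
Player 3 keeps 21 and receives 3.6 × 42 × 5/21 = 36.00 from the common-amenities fund, for a payoff of 57.00.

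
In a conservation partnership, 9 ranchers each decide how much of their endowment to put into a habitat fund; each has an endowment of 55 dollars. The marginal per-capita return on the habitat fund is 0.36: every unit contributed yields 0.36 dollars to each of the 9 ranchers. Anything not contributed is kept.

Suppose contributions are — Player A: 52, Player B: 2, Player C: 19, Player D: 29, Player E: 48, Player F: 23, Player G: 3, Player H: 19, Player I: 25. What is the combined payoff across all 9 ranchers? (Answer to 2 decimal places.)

Total contributed: 52 + 2 + 19 + 29 + 48 + 23 + 3 + 19 + 25 = 220; total kept: 9 × 55 − 220 = 275.
The habitat fund pays out 0.36 × 9 × 220 = 712.80 in aggregate.
Group total = 275 + 712.80 = 987.80.

987.80 dollars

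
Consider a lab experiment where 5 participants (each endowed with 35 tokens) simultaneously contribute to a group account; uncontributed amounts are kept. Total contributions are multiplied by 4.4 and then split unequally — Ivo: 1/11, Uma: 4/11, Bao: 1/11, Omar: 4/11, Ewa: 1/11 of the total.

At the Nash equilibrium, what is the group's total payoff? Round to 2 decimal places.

413.00 tokens

For player j, contributing a unit is worthwhile iff 4.4 × (j's share) ≥ 1, i.e. iff j's share is at least 0.2273.
Uma and Omar clear that bar, contributing 35 each; the remaining 3 contribute 0. Total contributed: 70.
The group account pays out 4.4 × 70 = 308.00 in total (split across the unequal shares, but the aggregate is all that matters for the group sum).
The 3 free-riders keep 35 each, adding 105. Group total = 105 + 308.00 = 413.00.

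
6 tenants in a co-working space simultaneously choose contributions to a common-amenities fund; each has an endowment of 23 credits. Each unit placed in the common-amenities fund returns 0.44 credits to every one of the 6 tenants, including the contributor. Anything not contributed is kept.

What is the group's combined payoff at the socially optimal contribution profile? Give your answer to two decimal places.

Each contributed unit returns 2.640 to the group as a whole (0.44 to each of 6 players), which exceeds 1, so the social optimum is full contribution: group total = 2.640 × 138 = 364.32.

364.32 credits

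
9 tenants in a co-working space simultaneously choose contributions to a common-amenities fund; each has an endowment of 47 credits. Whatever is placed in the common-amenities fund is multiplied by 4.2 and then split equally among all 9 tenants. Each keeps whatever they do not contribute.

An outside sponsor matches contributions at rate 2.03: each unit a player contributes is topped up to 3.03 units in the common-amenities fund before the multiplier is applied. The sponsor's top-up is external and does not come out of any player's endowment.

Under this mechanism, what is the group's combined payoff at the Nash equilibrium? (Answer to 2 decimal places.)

The effective private return per unit is now 4.2 × 3.03 / 9 = 1.4140 > 1, so every player's dominant strategy flips to full contribution.
So the Nash equilibrium is full contribution by all 9; the group earns 4.2 × 3.03 × 423 = 5383.10.

5383.10 credits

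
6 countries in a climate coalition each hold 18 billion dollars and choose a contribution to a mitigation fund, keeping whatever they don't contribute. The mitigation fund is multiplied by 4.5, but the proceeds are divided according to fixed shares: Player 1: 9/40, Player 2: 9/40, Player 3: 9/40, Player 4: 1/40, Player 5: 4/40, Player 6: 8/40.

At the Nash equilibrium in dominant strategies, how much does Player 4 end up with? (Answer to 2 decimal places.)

Player j's private return per contributed unit is 4.5 × (j's share). Contributing is weakly dominant for j when that share is at least 1/4.5 = 0.2222, and contributing 0 is dominant otherwise.
The shares above 0.2222 belong to Player 1, Player 2 and Player 3, contributing 18 each; the remaining 3 contribute 0. Total contributed: 54.
Player 4 keeps 18 and receives 4.5 × 54 × 1/40 = 6.08 from the mitigation fund, for a payoff of 24.08.

24.08 billion dollars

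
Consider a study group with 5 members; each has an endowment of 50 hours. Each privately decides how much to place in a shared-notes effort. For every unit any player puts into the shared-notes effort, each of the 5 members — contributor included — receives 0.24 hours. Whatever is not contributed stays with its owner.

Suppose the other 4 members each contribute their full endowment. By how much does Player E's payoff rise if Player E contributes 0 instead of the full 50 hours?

38.00 hours

Switching from a contribution of 50 to 0 lets Player E keep an extra 50 hours, but lowers the shared-notes effort by 50, which costs Player E their own share of that drop: 0.24 × 50 = 12.00.
Net gain = 50 − 12.00 = 38.00. The private return per contributed unit (0.24) is below 1, so free-riding is indeed the best response regardless of what the others do.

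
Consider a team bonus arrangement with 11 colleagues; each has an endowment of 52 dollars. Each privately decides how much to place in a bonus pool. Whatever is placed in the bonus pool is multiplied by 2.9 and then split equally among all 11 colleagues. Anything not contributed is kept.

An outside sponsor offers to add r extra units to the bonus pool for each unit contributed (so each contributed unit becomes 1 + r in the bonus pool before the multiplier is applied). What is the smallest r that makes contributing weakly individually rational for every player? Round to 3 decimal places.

With matching at rate r, one contributed unit becomes (1 + r) in the bonus pool and returns 2.9 × (1 + r) / 11 to the contributor.
Setting this equal to 1: 1 + r = 11/2.9 = 3.7931.
So the minimum matching rate is r = 3.7931 − 1 = 2.793.

2.793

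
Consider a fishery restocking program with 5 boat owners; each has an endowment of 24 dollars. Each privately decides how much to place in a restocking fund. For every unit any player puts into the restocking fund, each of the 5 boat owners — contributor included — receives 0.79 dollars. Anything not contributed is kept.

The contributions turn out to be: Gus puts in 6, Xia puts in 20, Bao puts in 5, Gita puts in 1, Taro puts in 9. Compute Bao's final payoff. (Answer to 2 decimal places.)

Total contributed: 6 + 20 + 5 + 1 + 9 = 41.
Each receives 0.79 × 41 = 32.39 from the restocking fund.
Bao keeps 24 − 5 = 19, so Bao's payoff is 19 + 32.39 = 51.39.

51.39 dollars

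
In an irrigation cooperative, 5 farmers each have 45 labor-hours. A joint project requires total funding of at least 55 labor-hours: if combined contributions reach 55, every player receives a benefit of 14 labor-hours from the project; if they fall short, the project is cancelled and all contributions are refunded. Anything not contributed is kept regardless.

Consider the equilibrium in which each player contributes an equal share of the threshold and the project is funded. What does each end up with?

48 labor-hours

Equal share of the threshold: 55/5 = 11.
At this profile no one gains by cutting their contribution: any cut drops the total below 55, the project is cancelled, contributions are refunded, and the deviator ends with 45, which is less than 45 − 11 + 14 = 48. Contributing more than 11 just wastes the excess. So contributing exactly 11 is a best response.
Each player's payoff: 45 − 11 + 14 = 48.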